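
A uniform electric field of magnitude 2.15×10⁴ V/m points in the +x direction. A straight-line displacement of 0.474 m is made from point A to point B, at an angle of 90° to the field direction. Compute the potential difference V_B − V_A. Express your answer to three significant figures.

0 V

Only the component of displacement along E changes the potential: ΔV = −E·d·cosθ.
ΔV = −(2.15×10⁴ V/m)(0.474 m)cos90° = 0 V.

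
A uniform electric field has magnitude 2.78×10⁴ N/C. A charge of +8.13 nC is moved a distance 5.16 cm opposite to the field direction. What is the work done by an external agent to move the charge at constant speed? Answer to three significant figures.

1.17×10⁻⁵ J

The potential change for a displacement 5.16 cm opposite to the field direction is ΔV = +Ed = 1430 V.
W_ext = qΔV = 1.17×10⁻⁵ J.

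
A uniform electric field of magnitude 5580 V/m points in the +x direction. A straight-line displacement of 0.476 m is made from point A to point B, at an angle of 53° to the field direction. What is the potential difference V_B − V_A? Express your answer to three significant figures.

-1600 V

Only the component of displacement along E changes the potential: ΔV = −E·d·cosθ.
ΔV = −(5580 V/m)(0.476 m)cos53° = -1600 V.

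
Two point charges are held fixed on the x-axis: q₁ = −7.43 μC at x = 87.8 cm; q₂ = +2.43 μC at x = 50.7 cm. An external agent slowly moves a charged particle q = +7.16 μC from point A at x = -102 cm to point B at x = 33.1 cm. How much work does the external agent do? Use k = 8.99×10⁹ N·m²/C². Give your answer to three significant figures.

For quasistatic motion the external work equals the change in potential energy: W_ext = qΔV = q(V_B − V_A).
At A: distances to the source charges are 1.90 m, 1.53 m; V_A = Σ kqᵢ/rᵢ = -2.09×10⁴ V.
At B: distances to the source charges are 0.547 m, 0.176 m; V_B = Σ kqᵢ/rᵢ = 2010 V.
ΔV = V_B − V_A = 2.29×10⁴ V.
W_ext = qΔV = (7.16×10⁻⁶ C)(2.29×10⁴ V) = 0.164 J.

0.164 J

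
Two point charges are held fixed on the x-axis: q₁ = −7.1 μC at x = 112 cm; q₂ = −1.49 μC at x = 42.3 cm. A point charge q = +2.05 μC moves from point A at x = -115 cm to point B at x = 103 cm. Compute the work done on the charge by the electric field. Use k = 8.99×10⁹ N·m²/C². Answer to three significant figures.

1.42 J

The work done by the electric force is W_field = −ΔU = −q(V_B − V_A) = q(V_A − V_B).
At A: distances to the source charges are 2.27 m, 1.57 m; V_A = Σ kqᵢ/rᵢ = -3.66×10⁴ V.
At B: distances to the source charges are 0.0900 m, 0.607 m; V_B = Σ kqᵢ/rᵢ = -7.31×10⁵ V.
ΔV = V_B − V_A = -6.95×10⁵ V.
W_field = −qΔV = −(2.05×10⁻⁶ C)(-6.95×10⁵ V) = 1.42 J.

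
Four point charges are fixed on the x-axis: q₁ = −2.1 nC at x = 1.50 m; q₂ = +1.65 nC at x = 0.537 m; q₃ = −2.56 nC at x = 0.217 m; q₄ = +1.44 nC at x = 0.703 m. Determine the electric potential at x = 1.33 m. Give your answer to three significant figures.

The total potential is the scalar sum of each charge's contribution, V = Σ kqᵢ/rᵢ.
Distances from the field point to each charge: r₁ = 0.170 m, r₂ = 0.793 m, r₃ = 1.11 m, r₄ = 0.627 m.
V = k[(-2.10×10⁻⁹)/(0.170) + (1.65×10⁻⁹)/(0.793) + (-2.56×10⁻⁹)/(1.11) + (1.44×10⁻⁹)/(0.627)] = -92.4 V.

-92.4 V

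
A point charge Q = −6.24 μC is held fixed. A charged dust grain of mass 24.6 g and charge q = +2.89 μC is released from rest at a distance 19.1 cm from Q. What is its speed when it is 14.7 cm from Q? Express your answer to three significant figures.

Only the electrostatic force acts, so mechanical energy is conserved: ½mv² = U₁ − U₂ = kQq(1/r₁ − 1/r₂).
U₁ − U₂ = (8.99×10⁹ N·m²/C²)(-6.24×10⁻⁶ C)(2.89×10⁻⁶ C)(1/0.191 − 1/0.147) = 0.254 J.
v = √(2·0.254/0.0246) = 4.54 m/s.

4.54 m/s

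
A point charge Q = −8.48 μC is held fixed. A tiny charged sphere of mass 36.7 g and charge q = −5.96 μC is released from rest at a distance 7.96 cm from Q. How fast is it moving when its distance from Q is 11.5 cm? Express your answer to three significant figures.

Only the electrostatic force acts, so mechanical energy is conserved: ½mv² = U₁ − U₂ = kQq(1/r₁ − 1/r₂).
U₁ − U₂ = (8.99×10⁹ N·m²/C²)(-8.48×10⁻⁶ C)(-5.96×10⁻⁶ C)(1/0.0796 − 1/0.115) = 1.76 J.
v = √(2·1.76/0.0367) = 9.79 m/s.

9.79 m/s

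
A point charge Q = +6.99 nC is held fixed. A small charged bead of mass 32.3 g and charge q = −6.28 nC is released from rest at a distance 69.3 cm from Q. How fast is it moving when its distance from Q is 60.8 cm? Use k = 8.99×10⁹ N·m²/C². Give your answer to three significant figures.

Only the electrostatic force acts, so mechanical energy is conserved: ½mv² = U₁ − U₂ = kQq(1/r₁ − 1/r₂).
U₁ − U₂ = (8.99×10⁹ N·m²/C²)(6.99×10⁻⁹ C)(-6.28×10⁻⁹ C)(1/0.693 − 1/0.608) = 7.96×10⁻⁸ J.
v = √(2·7.96×10⁻⁸/0.0323) = 2.22×10⁻³ m/s.

2.22×10⁻³ m/s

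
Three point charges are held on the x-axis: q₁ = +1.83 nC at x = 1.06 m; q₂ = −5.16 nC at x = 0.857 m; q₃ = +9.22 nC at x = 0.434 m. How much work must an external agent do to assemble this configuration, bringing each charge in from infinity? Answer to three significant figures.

The assembly work is the sum of pairwise potential energies, U = Σ_{i<j} kqᵢqⱼ/rᵢⱼ.
Pair separations: r₁₂ = 0.203 m, r₁₃ = 0.626 m, r₂₃ = 0.423 m.
U = (-4.18×10⁻⁷) + (2.42×10⁻⁷) + (-1.01×10⁻⁶) = -1.19×10⁻⁶ J.

-1.19×10⁻⁶ J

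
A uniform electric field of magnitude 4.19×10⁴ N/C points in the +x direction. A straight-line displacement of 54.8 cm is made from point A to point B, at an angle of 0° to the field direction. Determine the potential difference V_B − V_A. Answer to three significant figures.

-2.30×10⁴ V

Only the component of displacement along E changes the potential: ΔV = −E·d·cosθ.
ΔV = −(4.19×10⁴ V/m)(0.548 m)cos0° = -2.30×10⁴ V.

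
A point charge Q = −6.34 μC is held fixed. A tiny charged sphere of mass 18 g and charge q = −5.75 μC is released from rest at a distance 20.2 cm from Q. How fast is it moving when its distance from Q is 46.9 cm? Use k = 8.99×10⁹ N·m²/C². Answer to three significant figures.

10.1 m/s

Only the electrostatic force acts, so mechanical energy is conserved: ½mv² = U₁ − U₂ = kQq(1/r₁ − 1/r₂).
U₁ − U₂ = (8.99×10⁹ N·m²/C²)(-6.34×10⁻⁶ C)(-5.75×10⁻⁶ C)(1/0.202 − 1/0.469) = 0.924 J.
v = √(2·0.924/0.0180) = 10.1 m/s.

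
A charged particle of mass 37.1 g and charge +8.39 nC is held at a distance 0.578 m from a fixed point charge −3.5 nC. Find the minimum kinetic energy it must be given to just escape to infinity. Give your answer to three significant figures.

To just escape, total mechanical energy must reach zero at infinity: ½mv²_min + U = 0, so ½mv²_min = −U = |kQq|/r.
|U| = |kQq|/r = (8.99×10⁹ N·m²/C²)(3.50×10⁻⁹)(8.39×10⁻⁹)/(0.578) = 4.57×10⁻⁷ J.

4.57×10⁻⁷ J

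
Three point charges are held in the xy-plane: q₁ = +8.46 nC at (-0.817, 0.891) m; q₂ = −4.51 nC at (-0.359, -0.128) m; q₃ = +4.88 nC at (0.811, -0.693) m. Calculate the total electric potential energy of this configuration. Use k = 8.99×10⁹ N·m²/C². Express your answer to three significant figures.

The work to assemble the configuration equals its total potential energy, U = Σ kqᵢqⱼ/rᵢⱼ over all pairs.
Pair separations: r₁₂ = 1.12 m, r₁₃ = 2.27 m, r₂₃ = 1.30 m.
U = (-3.07×10⁻⁷) + (1.63×10⁻⁷) + (-1.52×10⁻⁷) = -2.96×10⁻⁷ J.

-2.96×10⁻⁷ J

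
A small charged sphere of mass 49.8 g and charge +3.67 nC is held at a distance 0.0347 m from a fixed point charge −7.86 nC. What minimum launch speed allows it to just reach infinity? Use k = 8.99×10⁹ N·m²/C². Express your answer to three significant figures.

To just escape, total mechanical energy must reach zero at infinity: ½mv²_min + U = 0, so ½mv²_min = −U = |kQq|/r.
|U| = |kQq|/r = (8.99×10⁹ N·m²/C²)(7.86×10⁻⁹)(3.67×10⁻⁹)/(0.0347) = 7.47×10⁻⁶ J.
v_min = √(2|U|/m) = √(2·7.47×10⁻⁶/0.0498) = 0.0173 m/s.

0.0173 m/s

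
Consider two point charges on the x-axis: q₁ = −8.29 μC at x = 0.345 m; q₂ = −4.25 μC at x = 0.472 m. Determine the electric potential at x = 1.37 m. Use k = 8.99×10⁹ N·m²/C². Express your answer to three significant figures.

Electric potential is a scalar, so the contributions from each charge add algebraically: V = Σ kqᵢ/rᵢ.
Distances from the field point to each charge: r₁ = 1.03 m, r₂ = 0.898 m.
V = k[(-8.29×10⁻⁶)/(1.03) + (-4.25×10⁻⁶)/(0.898)] = -1.15×10⁵ V.

-1.15×10⁵ V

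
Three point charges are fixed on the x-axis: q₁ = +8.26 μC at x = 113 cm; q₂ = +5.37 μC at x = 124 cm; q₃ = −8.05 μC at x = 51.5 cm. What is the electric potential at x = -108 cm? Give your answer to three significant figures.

Electric potential is a scalar, so the contributions from each charge add algebraically: V = Σ kqᵢ/rᵢ.
Distances from the field point to each charge: r₁ = 2.21 m, r₂ = 2.32 m, r₃ = 1.60 m.
V = k[(8.26×10⁻⁶)/(2.21) + (5.37×10⁻⁶)/(2.32) + (-8.05×10⁻⁶)/(1.60)] = 9040 V.

9040 V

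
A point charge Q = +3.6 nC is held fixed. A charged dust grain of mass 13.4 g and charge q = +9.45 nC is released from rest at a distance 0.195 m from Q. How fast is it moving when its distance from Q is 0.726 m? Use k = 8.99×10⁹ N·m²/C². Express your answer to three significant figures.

0.0131 m/s

Only the electrostatic force acts, so mechanical energy is conserved: ½mv² = U₁ − U₂ = kQq(1/r₁ − 1/r₂).
U₁ − U₂ = (8.99×10⁹ N·m²/C²)(3.60×10⁻⁹ C)(9.45×10⁻⁹ C)(1/0.195 − 1/0.726) = 1.15×10⁻⁶ J.
v = √(2·1.15×10⁻⁶/0.0134) = 0.0131 m/s.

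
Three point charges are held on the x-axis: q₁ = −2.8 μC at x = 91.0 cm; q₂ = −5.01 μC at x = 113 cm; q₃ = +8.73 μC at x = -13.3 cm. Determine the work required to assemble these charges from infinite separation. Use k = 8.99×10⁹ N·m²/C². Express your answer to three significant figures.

0.0512 J

The assembly work is the sum of pairwise potential energies, U = Σ_{i<j} kqᵢqⱼ/rᵢⱼ.
Pair separations: r₁₂ = 0.220 m, r₁₃ = 1.04 m, r₂₃ = 1.26 m.
U = (0.573) + (-0.211) + (-0.311) = 0.0512 J.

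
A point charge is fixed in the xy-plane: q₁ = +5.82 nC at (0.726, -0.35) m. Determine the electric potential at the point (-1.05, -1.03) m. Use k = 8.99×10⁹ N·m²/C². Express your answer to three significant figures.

The total potential is the scalar sum of each charge's contribution, V = Σ kqᵢ/rᵢ.
Distances from the field point to each charge: r₁ = 1.90 m.
V = k[(5.82×10⁻⁹)/(1.90)] = 27.5 V.

27.5 V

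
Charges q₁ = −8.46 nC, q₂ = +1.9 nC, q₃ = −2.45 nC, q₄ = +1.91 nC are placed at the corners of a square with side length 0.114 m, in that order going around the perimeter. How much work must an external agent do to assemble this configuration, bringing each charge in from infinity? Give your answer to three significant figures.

-1.92×10⁻⁶ J

The assembly work is the sum of pairwise potential energies, U = Σ_{i<j} kqᵢqⱼ/rᵢⱼ.
The four side pairs have separation 0.114 m and the two diagonal pairs 0.161 m.
Summing all 6 pair terms gives U = -1.92×10⁻⁶ J.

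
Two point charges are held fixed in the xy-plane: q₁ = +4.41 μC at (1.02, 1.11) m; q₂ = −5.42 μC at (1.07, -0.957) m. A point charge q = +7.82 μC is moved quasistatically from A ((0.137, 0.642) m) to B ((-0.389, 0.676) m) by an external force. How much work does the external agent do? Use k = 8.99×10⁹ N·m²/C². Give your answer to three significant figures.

-0.0681 J

For quasistatic motion the external work equals the change in potential energy: W_ext = qΔV = q(V_B − V_A).
At A: distances to the source charges are 0.999 m, 1.85 m; V_A = Σ kqᵢ/rᵢ = 1.34×10⁴ V.
At B: distances to the source charges are 1.47 m, 2.19 m; V_B = Σ kqᵢ/rᵢ = 4640 V.
ΔV = V_B − V_A = -8710 V.
W_ext = qΔV = (7.82×10⁻⁶ C)(-8710 V) = -0.0681 J.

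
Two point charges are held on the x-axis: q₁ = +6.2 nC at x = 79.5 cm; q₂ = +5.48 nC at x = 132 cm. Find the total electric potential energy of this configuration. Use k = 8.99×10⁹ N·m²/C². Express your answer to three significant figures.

5.82×10⁻⁷ J

The assembly work is the sum of pairwise potential energies, U = Σ_{i<j} kqᵢqⱼ/rᵢⱼ.
Pair separations: r₁₂ = 0.525 m.
U = (5.82×10⁻⁷) = 5.82×10⁻⁷ J.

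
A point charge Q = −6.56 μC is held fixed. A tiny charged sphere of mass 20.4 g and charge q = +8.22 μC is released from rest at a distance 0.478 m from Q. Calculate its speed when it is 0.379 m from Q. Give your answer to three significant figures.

Only the electrostatic force acts, so mechanical energy is conserved: ½mv² = U₁ − U₂ = kQq(1/r₁ − 1/r₂).
U₁ − U₂ = (8.99×10⁹ N·m²/C²)(-6.56×10⁻⁶ C)(8.22×10⁻⁶ C)(1/0.478 − 1/0.379) = 0.265 J.
v = √(2·0.265/0.0204) = 5.10 m/s.

5.10 m/s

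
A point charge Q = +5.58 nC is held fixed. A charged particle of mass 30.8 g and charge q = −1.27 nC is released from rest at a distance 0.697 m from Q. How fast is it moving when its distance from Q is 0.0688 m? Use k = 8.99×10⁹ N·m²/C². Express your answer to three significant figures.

7.36×10⁻³ m/s

Only the electrostatic force acts, so mechanical energy is conserved: ½mv² = U₁ − U₂ = kQq(1/r₁ − 1/r₂).
U₁ − U₂ = (8.99×10⁹ N·m²/C²)(5.58×10⁻⁹ C)(-1.27×10⁻⁹ C)(1/0.697 − 1/0.0688) = 8.35×10⁻⁷ J.
v = √(2·8.35×10⁻⁷/0.0308) = 7.36×10⁻³ m/s.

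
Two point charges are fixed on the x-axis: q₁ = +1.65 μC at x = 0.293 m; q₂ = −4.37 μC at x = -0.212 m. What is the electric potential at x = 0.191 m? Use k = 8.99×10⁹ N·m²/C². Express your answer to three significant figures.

4.79×10⁴ V

Electric potential is a scalar, so the contributions from each charge add algebraically: V = Σ kqᵢ/rᵢ.
Distances from the field point to each charge: r₁ = 0.102 m, r₂ = 0.403 m.
V = k[(1.65×10⁻⁶)/(0.102) + (-4.37×10⁻⁶)/(0.403)] = 4.79×10⁴ V.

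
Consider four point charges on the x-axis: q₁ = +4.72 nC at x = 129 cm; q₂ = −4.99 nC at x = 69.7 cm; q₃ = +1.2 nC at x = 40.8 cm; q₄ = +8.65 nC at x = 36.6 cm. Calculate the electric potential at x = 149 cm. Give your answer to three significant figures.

Electric potential is a scalar, so the contributions from each charge add algebraically: V = Σ kqᵢ/rᵢ.
Distances from the field point to each charge: r₁ = 0.200 m, r₂ = 0.793 m, r₃ = 1.08 m, r₄ = 1.12 m.
V = k[(4.72×10⁻⁹)/(0.200) + (-4.99×10⁻⁹)/(0.793) + (1.20×10⁻⁹)/(1.08) + (8.65×10⁻⁹)/(1.12)] = 235 V.

235 V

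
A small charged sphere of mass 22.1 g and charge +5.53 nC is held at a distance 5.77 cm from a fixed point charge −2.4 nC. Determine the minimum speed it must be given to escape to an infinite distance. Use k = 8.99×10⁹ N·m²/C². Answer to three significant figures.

0.0137 m/s

To just escape, total mechanical energy must reach zero at infinity: ½mv²_min + U = 0, so ½mv²_min = −U = |kQq|/r.
|U| = |kQq|/r = (8.99×10⁹ N·m²/C²)(2.40×10⁻⁹)(5.53×10⁻⁹)/(0.0577) = 2.07×10⁻⁶ J.
v_min = √(2|U|/m) = √(2·2.07×10⁻⁶/0.0221) = 0.0137 m/s.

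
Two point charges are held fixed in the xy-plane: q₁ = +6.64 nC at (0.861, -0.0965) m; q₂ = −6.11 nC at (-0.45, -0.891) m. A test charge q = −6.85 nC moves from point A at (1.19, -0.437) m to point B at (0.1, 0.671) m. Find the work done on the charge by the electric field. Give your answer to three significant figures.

-4.91×10⁻⁷ J

The work done by the electric force is W_field = −ΔU = −q(V_B − V_A) = q(V_A − V_B).
At A: distances to the source charges are 0.473 m, 1.70 m; V_A = Σ kqᵢ/rᵢ = 93.8 V.
At B: distances to the source charges are 1.08 m, 1.66 m; V_B = Σ kqᵢ/rᵢ = 22.1 V.
ΔV = V_B − V_A = -71.7 V.
W_field = −qΔV = −(-6.85×10⁻⁹ C)(-71.7 V) = -4.91×10⁻⁷ J.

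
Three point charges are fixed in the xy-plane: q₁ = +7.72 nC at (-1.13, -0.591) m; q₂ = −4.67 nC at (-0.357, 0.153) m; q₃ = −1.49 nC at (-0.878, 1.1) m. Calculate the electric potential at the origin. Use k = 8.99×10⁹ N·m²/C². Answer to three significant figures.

The total potential is the scalar sum of each charge's contribution, V = Σ kqᵢ/rᵢ.
Distances from the field point to each charge: r₁ = 1.28 m, r₂ = 0.388 m, r₃ = 1.41 m.
V = k[(7.72×10⁻⁹)/(1.28) + (-4.67×10⁻⁹)/(0.388) + (-1.49×10⁻⁹)/(1.41)] = -63.2 V.

-63.2 V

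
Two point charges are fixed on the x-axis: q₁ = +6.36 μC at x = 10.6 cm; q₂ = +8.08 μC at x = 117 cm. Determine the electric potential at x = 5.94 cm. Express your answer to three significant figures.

1.29×10⁶ V

The total potential is the scalar sum of each charge's contribution, V = Σ kqᵢ/rᵢ.
Distances from the field point to each charge: r₁ = 0.0466 m, r₂ = 1.11 m.
V = k[(6.36×10⁻⁶)/(0.0466) + (8.08×10⁻⁶)/(1.11)] = 1.29×10⁶ V.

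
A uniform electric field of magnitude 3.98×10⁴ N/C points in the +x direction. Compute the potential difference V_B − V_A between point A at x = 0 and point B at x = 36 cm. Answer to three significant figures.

-1.43×10⁴ V

In a uniform field, potential decreases in the direction of E: V_B − V_A = −E·Δx.
V_B − V_A = −(3.98×10⁴ V/m)(0.360 m) = -1.43×10⁴ V.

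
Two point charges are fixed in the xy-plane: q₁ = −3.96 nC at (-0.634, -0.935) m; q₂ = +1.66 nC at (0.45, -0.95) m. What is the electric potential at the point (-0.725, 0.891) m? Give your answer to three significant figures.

Electric potential is a scalar, so the contributions from each charge add algebraically: V = Σ kqᵢ/rᵢ.
Distances from the field point to each charge: r₁ = 1.83 m, r₂ = 2.18 m.
V = k[(-3.96×10⁻⁹)/(1.83) + (1.66×10⁻⁹)/(2.18)] = -12.6 V.

-12.6 V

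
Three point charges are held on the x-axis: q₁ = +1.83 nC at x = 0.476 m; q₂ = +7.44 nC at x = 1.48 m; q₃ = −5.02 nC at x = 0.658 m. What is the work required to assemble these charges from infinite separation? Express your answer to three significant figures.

-7.40×10⁻⁷ J

The work to assemble the configuration equals its total potential energy, U = Σ kqᵢqⱼ/rᵢⱼ over all pairs.
Pair separations: r₁₂ = 1.00 m, r₁₃ = 0.182 m, r₂₃ = 0.822 m.
U = (1.22×10⁻⁷) + (-4.54×10⁻⁷) + (-4.08×10⁻⁷) = -7.40×10⁻⁷ J.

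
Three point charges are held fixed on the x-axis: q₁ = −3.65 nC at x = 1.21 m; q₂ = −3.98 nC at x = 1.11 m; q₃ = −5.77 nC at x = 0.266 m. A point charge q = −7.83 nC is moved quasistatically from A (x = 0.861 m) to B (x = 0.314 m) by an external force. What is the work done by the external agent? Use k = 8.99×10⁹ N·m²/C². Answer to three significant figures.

6.56×10⁻⁶ J

For quasistatic motion the external work equals the change in potential energy: W_ext = qΔV = q(V_B − V_A).
At A: distances to the source charges are 0.349 m, 0.249 m, 0.595 m; V_A = Σ kqᵢ/rᵢ = -325 V.
At B: distances to the source charges are 0.896 m, 0.796 m, 0.0480 m; V_B = Σ kqᵢ/rᵢ = -1160 V.
ΔV = V_B − V_A = -837 V.
W_ext = qΔV = (-7.83×10⁻⁹ C)(-837 V) = 6.56×10⁻⁶ J.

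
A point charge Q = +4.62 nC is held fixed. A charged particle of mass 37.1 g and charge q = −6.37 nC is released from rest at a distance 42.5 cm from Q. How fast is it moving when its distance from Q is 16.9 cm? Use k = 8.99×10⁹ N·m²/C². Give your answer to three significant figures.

7.13×10⁻³ m/s

Only the electrostatic force acts, so mechanical energy is conserved: ½mv² = U₁ − U₂ = kQq(1/r₁ − 1/r₂).
U₁ − U₂ = (8.99×10⁹ N·m²/C²)(4.62×10⁻⁹ C)(-6.37×10⁻⁹ C)(1/0.425 − 1/0.169) = 9.43×10⁻⁷ J.
v = √(2·9.43×10⁻⁷/0.0371) = 7.13×10⁻³ m/s.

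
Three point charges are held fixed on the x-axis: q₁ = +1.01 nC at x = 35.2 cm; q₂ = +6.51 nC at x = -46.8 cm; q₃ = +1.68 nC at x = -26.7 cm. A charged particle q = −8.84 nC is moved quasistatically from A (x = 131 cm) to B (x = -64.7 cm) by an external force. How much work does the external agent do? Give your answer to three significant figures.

-2.86×10⁻⁶ J

For quasistatic motion the external work equals the change in potential energy: W_ext = qΔV = q(V_B − V_A).
At A: distances to the source charges are 0.958 m, 1.78 m, 1.58 m; V_A = Σ kqᵢ/rᵢ = 52.0 V.
At B: distances to the source charges are 0.999 m, 0.179 m, 0.380 m; V_B = Σ kqᵢ/rᵢ = 376 V.
ΔV = V_B − V_A = 324 V.
W_ext = qΔV = (-8.84×10⁻⁹ C)(324 V) = -2.86×10⁻⁶ J.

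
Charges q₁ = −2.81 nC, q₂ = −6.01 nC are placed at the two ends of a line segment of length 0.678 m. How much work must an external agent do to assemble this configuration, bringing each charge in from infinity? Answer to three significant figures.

The work to assemble the configuration equals its total potential energy, U = Σ kqᵢqⱼ/rᵢⱼ over all pairs.
The separation is r = 0.678 m.
U = (2.24×10⁻⁷) = 2.24×10⁻⁷ J.

2.24×10⁻⁷ J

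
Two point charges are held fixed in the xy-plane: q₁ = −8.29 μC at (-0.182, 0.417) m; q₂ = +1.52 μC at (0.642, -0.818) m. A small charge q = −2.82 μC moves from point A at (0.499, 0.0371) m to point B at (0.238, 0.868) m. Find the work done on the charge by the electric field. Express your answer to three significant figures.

The work done by the electric force is W_field = −ΔU = −q(V_B − V_A) = q(V_A − V_B).
At A: distances to the source charges are 0.780 m, 0.867 m; V_A = Σ kqᵢ/rᵢ = -7.98×10⁴ V.
At B: distances to the source charges are 0.616 m, 1.73 m; V_B = Σ kqᵢ/rᵢ = -1.13×10⁵ V.
ΔV = V_B − V_A = -3.32×10⁴ V.
W_field = −qΔV = −(-2.82×10⁻⁶ C)(-3.32×10⁴ V) = -0.0937 J.

-0.0937 J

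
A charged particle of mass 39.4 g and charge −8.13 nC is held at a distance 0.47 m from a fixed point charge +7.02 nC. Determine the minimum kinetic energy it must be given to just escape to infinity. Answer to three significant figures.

To just escape, total mechanical energy must reach zero at infinity: ½mv²_min + U = 0, so ½mv²_min = −U = |kQq|/r.
|U| = |kQq|/r = (8.99×10⁹ N·m²/C²)(7.02×10⁻⁹)(8.13×10⁻⁹)/(0.470) = 1.09×10⁻⁶ J.

1.09×10⁻⁶ J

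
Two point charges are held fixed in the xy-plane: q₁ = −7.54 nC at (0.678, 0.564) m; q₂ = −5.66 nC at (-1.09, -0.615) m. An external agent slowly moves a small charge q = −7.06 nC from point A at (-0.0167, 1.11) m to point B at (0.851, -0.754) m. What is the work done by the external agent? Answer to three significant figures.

For quasistatic motion the external work equals the change in potential energy: W_ext = qΔV = q(V_B − V_A).
At A: distances to the source charges are 0.884 m, 2.03 m; V_A = Σ kqᵢ/rᵢ = -102 V.
At B: distances to the source charges are 1.33 m, 1.95 m; V_B = Σ kqᵢ/rᵢ = -77.1 V.
ΔV = V_B − V_A = 24.6 V.
W_ext = qΔV = (-7.06×10⁻⁹ C)(24.6 V) = -1.74×10⁻⁷ J.

-1.74×10⁻⁷ J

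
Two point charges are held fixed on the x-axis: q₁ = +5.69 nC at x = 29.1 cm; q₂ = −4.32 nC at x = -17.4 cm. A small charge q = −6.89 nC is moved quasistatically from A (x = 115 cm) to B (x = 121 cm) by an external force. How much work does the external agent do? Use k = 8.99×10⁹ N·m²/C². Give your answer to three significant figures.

1.80×10⁻⁸ J

For quasistatic motion the external work equals the change in potential energy: W_ext = qΔV = q(V_B − V_A).
At A: distances to the source charges are 0.859 m, 1.32 m; V_A = Σ kqᵢ/rᵢ = 30.2 V.
At B: distances to the source charges are 0.919 m, 1.38 m; V_B = Σ kqᵢ/rᵢ = 27.6 V.
ΔV = V_B − V_A = -2.62 V.
W_ext = qΔV = (-6.89×10⁻⁹ C)(-2.62 V) = 1.80×10⁻⁸ J.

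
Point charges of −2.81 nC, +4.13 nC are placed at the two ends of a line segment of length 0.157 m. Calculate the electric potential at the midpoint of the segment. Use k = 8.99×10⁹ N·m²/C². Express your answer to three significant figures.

The total potential is the scalar sum of each charge's contribution, V = Σ kqᵢ/rᵢ.
Each charge is 0.0785 m from the midpoint.
V = k[(-2.81×10⁻⁹)/(0.0785) + (4.13×10⁻⁹)/(0.0785)] = 151 V.

151 V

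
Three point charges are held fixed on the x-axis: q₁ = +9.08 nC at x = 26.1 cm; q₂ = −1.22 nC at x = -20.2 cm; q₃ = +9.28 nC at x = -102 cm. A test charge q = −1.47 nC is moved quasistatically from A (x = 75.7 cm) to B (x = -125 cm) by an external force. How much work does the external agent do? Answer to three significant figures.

For quasistatic motion the external work equals the change in potential energy: W_ext = qΔV = q(V_B − V_A).
At A: distances to the source charges are 0.496 m, 0.959 m, 1.78 m; V_A = Σ kqᵢ/rᵢ = 200 V.
At B: distances to the source charges are 1.51 m, 1.05 m, 0.230 m; V_B = Σ kqᵢ/rᵢ = 406 V.
ΔV = V_B − V_A = 206 V.
W_ext = qΔV = (-1.47×10⁻⁹ C)(206 V) = -3.03×10⁻⁷ J.

-3.03×10⁻⁷ J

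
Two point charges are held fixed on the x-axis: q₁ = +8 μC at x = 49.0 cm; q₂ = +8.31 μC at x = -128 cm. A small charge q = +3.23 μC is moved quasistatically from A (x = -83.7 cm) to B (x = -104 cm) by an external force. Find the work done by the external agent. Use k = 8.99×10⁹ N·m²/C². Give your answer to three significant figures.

For quasistatic motion the external work equals the change in potential energy: W_ext = qΔV = q(V_B − V_A).
At A: distances to the source charges are 1.33 m, 0.443 m; V_A = Σ kqᵢ/rᵢ = 2.23×10⁵ V.
At B: distances to the source charges are 1.53 m, 0.240 m; V_B = Σ kqᵢ/rᵢ = 3.58×10⁵ V.
ΔV = V_B − V_A = 1.35×10⁵ V.
W_ext = qΔV = (3.23×10⁻⁶ C)(1.35×10⁵ V) = 0.438 J.

0.438 J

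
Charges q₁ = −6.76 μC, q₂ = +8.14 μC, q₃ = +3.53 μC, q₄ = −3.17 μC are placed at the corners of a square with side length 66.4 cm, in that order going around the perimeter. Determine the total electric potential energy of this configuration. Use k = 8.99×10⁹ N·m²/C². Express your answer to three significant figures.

The assembly work is the sum of pairwise potential energies, U = Σ_{i<j} kqᵢqⱼ/rᵢⱼ.
The four side pairs have separation 0.664 m and the two diagonal pairs 0.939 m.
Summing all 6 pair terms gives U = -0.693 J.

-0.693 J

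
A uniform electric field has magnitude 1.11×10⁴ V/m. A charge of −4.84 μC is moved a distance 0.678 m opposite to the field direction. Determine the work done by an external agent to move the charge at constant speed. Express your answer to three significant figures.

The potential change for a displacement 0.678 m opposite to the field direction is ΔV = +Ed = 7530 V.
W_ext = qΔV = -0.0364 J.

-0.0364 J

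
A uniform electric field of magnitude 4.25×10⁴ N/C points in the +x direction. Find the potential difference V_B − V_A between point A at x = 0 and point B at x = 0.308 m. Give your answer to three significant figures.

-1.31×10⁴ V

In a uniform field, potential decreases in the direction of E: V_B − V_A = −E·Δx.
V_B − V_A = −(4.25×10⁴ V/m)(0.308 m) = -1.31×10⁴ V.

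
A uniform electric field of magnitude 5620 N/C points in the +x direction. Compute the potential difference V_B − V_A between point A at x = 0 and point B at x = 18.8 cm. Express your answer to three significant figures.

-1060 V

In a uniform field, potential decreases in the direction of E: V_B − V_A = −E·Δx.
V_B − V_A = −(5620 V/m)(0.188 m) = -1060 V.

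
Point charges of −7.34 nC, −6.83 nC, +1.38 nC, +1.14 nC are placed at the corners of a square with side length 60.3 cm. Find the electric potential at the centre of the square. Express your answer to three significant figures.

-246 V

The total potential is the scalar sum of each charge's contribution, V = Σ kqᵢ/rᵢ.
The distance from each corner to the centre is a√2/2 = 0.426 m.
V = k[(-7.34×10⁻⁹)/(0.426) + (-6.83×10⁻⁹)/(0.426) + (1.38×10⁻⁹)/(0.426) + (1.14×10⁻⁹)/(0.426)] = -246 V.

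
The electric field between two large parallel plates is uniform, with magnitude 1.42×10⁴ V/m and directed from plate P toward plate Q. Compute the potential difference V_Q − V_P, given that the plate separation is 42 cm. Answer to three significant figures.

In a uniform field, potential decreases in the direction of E: ΔV = −E·d for a displacement d parallel to E.
Going from P to Q is a displacement of 42 cm along the field, so V_Q − V_P = −Ed = -5960 V.

-5960 V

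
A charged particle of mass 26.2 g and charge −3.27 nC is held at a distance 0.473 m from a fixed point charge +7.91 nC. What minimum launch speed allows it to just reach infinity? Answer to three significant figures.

6.13×10⁻³ m/s

To just escape, total mechanical energy must reach zero at infinity: ½mv²_min + U = 0, so ½mv²_min = −U = |kQq|/r.
|U| = |kQq|/r = (8.99×10⁹ N·m²/C²)(7.91×10⁻⁹)(3.27×10⁻⁹)/(0.473) = 4.92×10⁻⁷ J.
v_min = √(2|U|/m) = √(2·4.92×10⁻⁷/0.0262) = 6.13×10⁻³ m/s.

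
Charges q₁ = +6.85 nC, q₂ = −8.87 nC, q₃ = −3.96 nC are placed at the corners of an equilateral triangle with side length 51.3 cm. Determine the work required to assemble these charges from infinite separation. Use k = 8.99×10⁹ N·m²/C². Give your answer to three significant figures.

-9.25×10⁻⁷ J

The work to assemble the configuration equals its total potential energy, U = Σ kqᵢqⱼ/rᵢⱼ over all pairs.
All three pair separations equal the side length, 0.513 m.
U = (-1.06×10⁻⁶) + (-4.75×10⁻⁷) + (6.16×10⁻⁷) = -9.25×10⁻⁷ J.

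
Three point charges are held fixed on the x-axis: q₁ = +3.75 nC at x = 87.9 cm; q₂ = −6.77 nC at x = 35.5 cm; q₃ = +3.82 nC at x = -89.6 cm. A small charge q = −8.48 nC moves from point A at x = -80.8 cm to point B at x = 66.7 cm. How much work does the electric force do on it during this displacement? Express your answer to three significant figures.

The work done by the electric force is W_field = −ΔU = −q(V_B − V_A) = q(V_A − V_B).
At A: distances to the source charges are 1.69 m, 1.16 m, 0.0880 m; V_A = Σ kqᵢ/rᵢ = 358 V.
At B: distances to the source charges are 0.212 m, 0.312 m, 1.56 m; V_B = Σ kqᵢ/rᵢ = -14.1 V.
ΔV = V_B − V_A = -372 V.
W_field = −qΔV = −(-8.48×10⁻⁹ C)(-372 V) = -3.15×10⁻⁶ J.

-3.15×10⁻⁶ J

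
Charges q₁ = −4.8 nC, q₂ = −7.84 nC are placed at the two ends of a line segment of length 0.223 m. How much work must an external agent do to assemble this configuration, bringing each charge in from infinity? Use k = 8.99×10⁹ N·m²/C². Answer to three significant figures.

The assembly work is the sum of pairwise potential energies, U = Σ_{i<j} kqᵢqⱼ/rᵢⱼ.
The separation is r = 0.223 m.
U = (1.52×10⁻⁶) = 1.52×10⁻⁶ J.

1.52×10⁻⁶ J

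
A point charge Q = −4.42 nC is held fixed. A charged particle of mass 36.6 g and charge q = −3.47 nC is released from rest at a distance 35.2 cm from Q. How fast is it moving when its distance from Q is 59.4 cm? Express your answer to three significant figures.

2.95×10⁻³ m/s

Only the electrostatic force acts, so mechanical energy is conserved: ½mv² = U₁ − U₂ = kQq(1/r₁ − 1/r₂).
U₁ − U₂ = (8.99×10⁹ N·m²/C²)(-4.42×10⁻⁹ C)(-3.47×10⁻⁹ C)(1/0.352 − 1/0.594) = 1.60×10⁻⁷ J.
v = √(2·1.60×10⁻⁷/0.0366) = 2.95×10⁻³ m/s.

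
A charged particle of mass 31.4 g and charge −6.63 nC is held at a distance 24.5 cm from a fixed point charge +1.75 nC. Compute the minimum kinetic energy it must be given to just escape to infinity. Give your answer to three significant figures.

To just escape, total mechanical energy must reach zero at infinity: ½mv²_min + U = 0, so ½mv²_min = −U = |kQq|/r.
|U| = |kQq|/r = (8.99×10⁹ N·m²/C²)(1.75×10⁻⁹)(6.63×10⁻⁹)/(0.245) = 4.26×10⁻⁷ J.

4.26×10⁻⁷ J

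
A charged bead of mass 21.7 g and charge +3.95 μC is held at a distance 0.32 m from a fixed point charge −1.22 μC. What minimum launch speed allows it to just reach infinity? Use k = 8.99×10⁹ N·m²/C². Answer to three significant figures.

3.53 m/s

To just escape, total mechanical energy must reach zero at infinity: ½mv²_min + U = 0, so ½mv²_min = −U = |kQq|/r.
|U| = |kQq|/r = (8.99×10⁹ N·m²/C²)(1.22×10⁻⁶)(3.95×10⁻⁶)/(0.320) = 0.135 J.
v_min = √(2|U|/m) = √(2·0.135/0.0217) = 3.53 m/s.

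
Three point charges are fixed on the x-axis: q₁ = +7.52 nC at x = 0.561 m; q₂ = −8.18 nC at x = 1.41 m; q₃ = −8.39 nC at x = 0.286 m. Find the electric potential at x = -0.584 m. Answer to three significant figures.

Electric potential is a scalar, so the contributions from each charge add algebraically: V = Σ kqᵢ/rᵢ.
Distances from the field point to each charge: r₁ = 1.15 m, r₂ = 1.99 m, r₃ = 0.870 m.
V = k[(7.52×10⁻⁹)/(1.15) + (-8.18×10⁻⁹)/(1.99) + (-8.39×10⁻⁹)/(0.870)] = -64.5 V.

-64.5 V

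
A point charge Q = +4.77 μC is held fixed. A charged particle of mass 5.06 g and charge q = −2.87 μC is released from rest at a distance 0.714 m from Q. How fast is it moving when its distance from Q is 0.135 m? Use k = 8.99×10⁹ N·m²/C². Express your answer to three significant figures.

Only the electrostatic force acts, so mechanical energy is conserved: ½mv² = U₁ − U₂ = kQq(1/r₁ − 1/r₂).
U₁ − U₂ = (8.99×10⁹ N·m²/C²)(4.77×10⁻⁶ C)(-2.87×10⁻⁶ C)(1/0.714 − 1/0.135) = 0.739 J.
v = √(2·0.739/5.06×10⁻³) = 17.1 m/s.

17.1 m/s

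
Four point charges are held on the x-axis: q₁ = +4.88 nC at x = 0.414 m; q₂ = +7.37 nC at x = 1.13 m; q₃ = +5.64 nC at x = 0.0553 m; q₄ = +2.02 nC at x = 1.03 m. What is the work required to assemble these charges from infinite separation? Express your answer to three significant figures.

The work to assemble the configuration equals its total potential energy, U = Σ kqᵢqⱼ/rᵢⱼ over all pairs.
Pair separations: r₁₂ = 0.716 m, r₁₃ = 0.359 m, r₁₄ = 0.616 m, r₂₃ = 1.07 m, r₂₄ = 0.100 m, r₃₄ = 0.975 m.
Summing all 6 pair terms gives U = 3.08×10⁻⁶ J.

3.08×10⁻⁶ J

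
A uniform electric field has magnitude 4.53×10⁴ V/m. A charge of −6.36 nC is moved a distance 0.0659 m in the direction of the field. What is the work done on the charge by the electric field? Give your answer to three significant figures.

The potential change for a displacement 0.0659 m in the direction of the field is ΔV = −Ed = -2990 V.
W_field = −qΔV = -1.90×10⁻⁵ J.

-1.90×10⁻⁵ J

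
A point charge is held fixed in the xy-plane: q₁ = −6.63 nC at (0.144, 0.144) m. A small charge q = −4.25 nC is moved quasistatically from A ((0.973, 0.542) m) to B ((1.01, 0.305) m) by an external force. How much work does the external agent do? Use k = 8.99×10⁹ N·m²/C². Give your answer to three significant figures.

For quasistatic motion the external work equals the change in potential energy: W_ext = qΔV = q(V_B − V_A).
At A: distance to the source charge is 0.920 m; V_A = kq₁/r = -64.8 V.
At B: distance to the source charge is 0.881 m; V_B = kq₁/r = -67.7 V.
ΔV = V_B − V_A = -2.85 V.
W_ext = qΔV = (-4.25×10⁻⁹ C)(-2.85 V) = 1.21×10⁻⁸ J.

1.21×10⁻⁸ J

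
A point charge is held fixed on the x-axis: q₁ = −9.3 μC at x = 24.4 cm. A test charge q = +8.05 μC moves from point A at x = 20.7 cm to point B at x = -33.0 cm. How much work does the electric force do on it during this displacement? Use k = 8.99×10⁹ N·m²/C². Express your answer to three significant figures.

-17.0 J

The work done by the electric force is W_field = −ΔU = −q(V_B − V_A) = q(V_A − V_B).
At A: distance to the source charge is 0.0370 m; V_A = kq₁/r = -2.26×10⁶ V.
At B: distance to the source charge is 0.574 m; V_B = kq₁/r = -1.46×10⁵ V.
ΔV = V_B − V_A = 2.11×10⁶ V.
W_field = −qΔV = −(8.05×10⁻⁶ C)(2.11×10⁶ V) = -17.0 J.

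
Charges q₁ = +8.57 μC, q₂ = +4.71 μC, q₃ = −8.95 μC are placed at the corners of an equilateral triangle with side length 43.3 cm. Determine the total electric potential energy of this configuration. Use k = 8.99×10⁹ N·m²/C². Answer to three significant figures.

-1.63 J

The work to assemble the configuration equals its total potential energy, U = Σ kqᵢqⱼ/rᵢⱼ over all pairs.
All three pair separations equal the side length, 0.433 m.
U = (0.838) + (-1.59) + (-0.875) = -1.63 J.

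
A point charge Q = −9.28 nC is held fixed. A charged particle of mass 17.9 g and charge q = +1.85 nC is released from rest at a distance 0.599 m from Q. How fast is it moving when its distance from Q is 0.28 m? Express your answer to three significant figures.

5.73×10⁻³ m/s

Only the electrostatic force acts, so mechanical energy is conserved: ½mv² = U₁ − U₂ = kQq(1/r₁ − 1/r₂).
U₁ − U₂ = (8.99×10⁹ N·m²/C²)(-9.28×10⁻⁹ C)(1.85×10⁻⁹ C)(1/0.599 − 1/0.280) = 2.94×10⁻⁷ J.
v = √(2·2.94×10⁻⁷/0.0179) = 5.73×10⁻³ m/s.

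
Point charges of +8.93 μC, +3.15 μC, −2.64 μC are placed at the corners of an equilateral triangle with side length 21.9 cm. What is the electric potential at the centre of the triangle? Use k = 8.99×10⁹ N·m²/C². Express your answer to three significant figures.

Electric potential is a scalar, so the contributions from each charge add algebraically: V = Σ kqᵢ/rᵢ.
The distance from each vertex to the centroid is a/√3 = 0.126 m.
V = k[(8.93×10⁻⁶)/(0.126) + (3.15×10⁻⁶)/(0.126) + (-2.64×10⁻⁶)/(0.126)] = 6.71×10⁵ V.

6.71×10⁵ V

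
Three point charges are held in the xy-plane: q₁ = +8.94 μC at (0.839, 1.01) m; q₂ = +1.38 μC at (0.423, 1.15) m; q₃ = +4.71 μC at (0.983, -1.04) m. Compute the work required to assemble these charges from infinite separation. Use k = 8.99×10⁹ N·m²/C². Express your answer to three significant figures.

The assembly work is the sum of pairwise potential energies, U = Σ_{i<j} kqᵢqⱼ/rᵢⱼ.
Pair separations: r₁₂ = 0.439 m, r₁₃ = 2.06 m, r₂₃ = 2.26 m.
U = (0.253) + (0.184) + (0.0259) = 0.463 J.

0.463 J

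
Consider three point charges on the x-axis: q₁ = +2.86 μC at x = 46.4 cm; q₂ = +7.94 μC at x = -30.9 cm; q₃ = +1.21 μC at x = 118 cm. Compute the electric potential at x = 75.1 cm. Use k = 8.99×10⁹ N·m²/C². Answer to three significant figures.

The total potential is the scalar sum of each charge's contribution, V = Σ kqᵢ/rᵢ.
Distances from the field point to each charge: r₁ = 0.287 m, r₂ = 1.06 m, r₃ = 0.429 m.
V = k[(2.86×10⁻⁶)/(0.287) + (7.94×10⁻⁶)/(1.06) + (1.21×10⁻⁶)/(0.429)] = 1.82×10⁵ V.

1.82×10⁵ V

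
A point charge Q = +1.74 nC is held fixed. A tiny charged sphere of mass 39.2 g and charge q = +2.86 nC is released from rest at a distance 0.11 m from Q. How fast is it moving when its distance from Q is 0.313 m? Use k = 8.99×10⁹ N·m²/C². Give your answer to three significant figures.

3.67×10⁻³ m/s

Only the electrostatic force acts, so mechanical energy is conserved: ½mv² = U₁ − U₂ = kQq(1/r₁ − 1/r₂).
U₁ − U₂ = (8.99×10⁹ N·m²/C²)(1.74×10⁻⁹ C)(2.86×10⁻⁹ C)(1/0.110 − 1/0.313) = 2.64×10⁻⁷ J.
v = √(2·2.64×10⁻⁷/0.0392) = 3.67×10⁻³ m/s.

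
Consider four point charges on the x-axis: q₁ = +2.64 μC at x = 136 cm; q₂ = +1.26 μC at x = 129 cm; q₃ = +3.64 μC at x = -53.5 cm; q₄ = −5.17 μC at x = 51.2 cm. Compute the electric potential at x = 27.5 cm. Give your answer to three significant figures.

-1.23×10⁵ V

Electric potential is a scalar, so the contributions from each charge add algebraically: V = Σ kqᵢ/rᵢ.
Distances from the field point to each charge: r₁ = 1.08 m, r₂ = 1.02 m, r₃ = 0.810 m, r₄ = 0.237 m.
V = k[(2.64×10⁻⁶)/(1.08) + (1.26×10⁻⁶)/(1.02) + (3.64×10⁻⁶)/(0.810) + (-5.17×10⁻⁶)/(0.237)] = -1.23×10⁵ V.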